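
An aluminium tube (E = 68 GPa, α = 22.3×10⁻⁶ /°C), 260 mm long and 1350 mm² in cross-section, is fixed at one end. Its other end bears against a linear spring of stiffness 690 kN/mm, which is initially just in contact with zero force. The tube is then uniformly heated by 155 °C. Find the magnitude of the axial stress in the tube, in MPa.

If the spring were absent the tube would lengthen by αΔT L = 22.3×10⁻⁶ × 155 × 260 = 0.8987 mm.
With a force P in the spring, the elastic change of the tube is PL/(AE) and that of the spring is P/k; compatibility requires their sum to equal δ_free.
P [ L/(AE) + 1/k ] = δ_free → P [ 260/(1350×68×10³) + 1/(690×10³) ] = 0.8987.
P = 0.8987 / 4.282×10⁻⁶ = 209900 N.
σ = P/A = 209900/1350 = 155.5 MPa.

σ ≈ 155 MPa (compressive)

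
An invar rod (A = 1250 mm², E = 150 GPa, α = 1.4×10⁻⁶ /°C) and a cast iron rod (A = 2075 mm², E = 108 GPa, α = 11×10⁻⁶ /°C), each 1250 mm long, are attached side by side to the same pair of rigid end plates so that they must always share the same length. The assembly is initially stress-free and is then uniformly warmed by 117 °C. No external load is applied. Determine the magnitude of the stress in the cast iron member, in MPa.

Both members must finish at the same length. With the larger α, the cast iron tends to over-expand; the plates restrain it, putting the cast iron in compression and the invar in tension. With no external load the two internal forces are equal and opposite, magnitude P.
Compatibility of the two members (thermal + elastic change equal): (α₁ − α₂)ΔT = P·[1/(A₁E₁) + 1/(A₂E₂)].
|α₁ − α₂|·ΔT = 9.6×10⁻⁶ × 117 = 0.001123.
1/(A₁E₁) + 1/(A₂E₂) = 1/(1250×150×10³) + 1/(2075×108×10³) = 9.796×10⁻⁹ N⁻¹.
P = 0.001123 / 9.796×10⁻⁹ = 114700 N = 114.7 kN.
σ_{cast iron} = P/A₂ = 114700/2075 = 55.26 MPa, compressive.

σ ≈ 55.3 MPa (compressive)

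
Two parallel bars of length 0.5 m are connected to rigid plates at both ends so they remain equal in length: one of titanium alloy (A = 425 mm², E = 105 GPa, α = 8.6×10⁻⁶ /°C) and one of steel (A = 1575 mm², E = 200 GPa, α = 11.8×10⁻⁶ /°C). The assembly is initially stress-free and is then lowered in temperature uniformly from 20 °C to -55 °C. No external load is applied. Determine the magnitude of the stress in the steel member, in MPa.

σ ≈ 5.96 MPa (tensile)

Both members must finish at the same length. With the larger α, the steel tends to over-contract; the plates restrain it, putting the steel in tension and the titanium alloy in compression. With no external load the two internal forces are equal and opposite, magnitude P.
Setting the final lengths equal and cancelling L: (α₁ − α₂)ΔT = P/(A₁E₁) + P/(A₂E₂).
|α₁ − α₂|·ΔT = 3.2×10⁻⁶ × 75 = 0.00024.
1/(A₁E₁) + 1/(A₂E₂) = 1/(425×105×10³) + 1/(1575×200×10³) = 2.558×10⁻⁸ N⁻¹.
P = 0.00024 / 2.558×10⁻⁸ = 9381 N = 9.381 kN.
σ_{steel} = P/A₂ = 9381/1575 = 5.956 MPa, tensile.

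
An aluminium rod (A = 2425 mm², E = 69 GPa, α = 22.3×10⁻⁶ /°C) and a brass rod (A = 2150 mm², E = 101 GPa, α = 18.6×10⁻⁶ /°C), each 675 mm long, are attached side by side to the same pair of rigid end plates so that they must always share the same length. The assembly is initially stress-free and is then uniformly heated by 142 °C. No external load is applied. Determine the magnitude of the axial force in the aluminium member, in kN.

P ≈ 49.7 kN (compressive in the aluminium)

Equilibrium of a rigid end plate with no external load gives equal and opposite internal forces ±P in the two members. Since α_{aluminium} > α_{brass}, heating drives the aluminium into compression and the brass into tension.
Equating the net (thermal + elastic) strains gives |α₁ − α₂|·ΔT = P·[1/(A₁E₁) + 1/(A₂E₂)].
|α₁ − α₂|·ΔT = 3.7×10⁻⁶ × 142 = 0.0005254.
1/(A₁E₁) + 1/(A₂E₂) = 1/(2425×69×10³) + 1/(2150×101×10³) = 1.058×10⁻⁸ N⁻¹.
So P = 0.0005254 / 1.058×10⁻⁸ = 49.65 kN.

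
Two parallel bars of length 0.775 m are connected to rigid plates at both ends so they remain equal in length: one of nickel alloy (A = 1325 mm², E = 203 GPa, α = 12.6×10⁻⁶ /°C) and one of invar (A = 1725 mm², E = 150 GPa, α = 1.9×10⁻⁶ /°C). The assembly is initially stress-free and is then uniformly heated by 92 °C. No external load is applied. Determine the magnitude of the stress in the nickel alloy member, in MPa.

σ ≈ 98 MPa (compressive)

The nickel alloy has the larger α, so on heating it would change length more than the invar if both were free. The rigid plates force a common final length, so the nickel alloy is put into compression and the invar into tension, with equal and opposite forces P (no external load).
Equating the net (thermal + elastic) strains gives |α₁ − α₂|·ΔT = P·[1/(A₁E₁) + 1/(A₂E₂)].
|α₁ − α₂|·ΔT = 10.7×10⁻⁶ × 92 = 0.0009844.
1/(A₁E₁) + 1/(A₂E₂) = 1/(1325×203×10³) + 1/(1725×150×10³) = 7.583×10⁻⁹ N⁻¹.
So P = 0.0009844 / 7.583×10⁻⁹ = 129.8 kN.
σ_{nickel alloy} = P/A₁ = 129800/1325 = 97.98 MPa, compressive.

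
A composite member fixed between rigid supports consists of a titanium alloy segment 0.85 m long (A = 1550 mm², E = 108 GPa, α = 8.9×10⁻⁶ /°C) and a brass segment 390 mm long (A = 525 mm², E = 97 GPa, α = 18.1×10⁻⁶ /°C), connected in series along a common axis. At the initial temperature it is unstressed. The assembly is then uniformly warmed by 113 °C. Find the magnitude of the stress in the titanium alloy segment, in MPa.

σ ≈ 83.7 MPa (compressive)

If the supports were absent, the total length change would be Σ αᵢΔT Lᵢ = 8.9×10⁻⁶×113×850 + 18.1×10⁻⁶×113×390 = 1.653 mm.
The rigid supports impose zero overall length change; the single axial force P common to all segments must satisfy P Σ Lᵢ/(AᵢEᵢ) = δ_free.
The series flexibility is Σ Lᵢ/(AᵢEᵢ) = 850/(1550×108×10³) + 390/(525×97×10³) = 1.274×10⁻⁵ mm/N.
Hence P = δ_free / Σ(L/AE) = 1.653/1.274×10⁻⁵ = 129.8 kN (compressive).
σ_{titanium alloy} = P / A = 129800 / 1550 = 83.71 MPa.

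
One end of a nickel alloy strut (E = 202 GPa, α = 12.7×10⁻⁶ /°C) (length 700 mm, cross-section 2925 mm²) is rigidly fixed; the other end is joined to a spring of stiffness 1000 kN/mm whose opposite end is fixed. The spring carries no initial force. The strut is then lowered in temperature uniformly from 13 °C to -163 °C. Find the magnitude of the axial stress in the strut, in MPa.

σ ≈ 245 MPa (tensile)

Free thermal contraction: δ_free = αΔT L = 12.7×10⁻⁶ × 176 × 700 = 1.565 mm.
Let P be the tensile force in the spring. The strut extends elastically by PL/(AE) and the spring stretches by P/k; together these equal δ_free.
So P = δ_free / [L/(AE) + 1/k] = 1.565 / [ 700/(2925×202×10³) + 1/(1000×10³) ].
P = 1.565 / 2.185×10⁻⁶ = 716200 N.
σ = P/A = 716200/2925 = 244.8 MPa.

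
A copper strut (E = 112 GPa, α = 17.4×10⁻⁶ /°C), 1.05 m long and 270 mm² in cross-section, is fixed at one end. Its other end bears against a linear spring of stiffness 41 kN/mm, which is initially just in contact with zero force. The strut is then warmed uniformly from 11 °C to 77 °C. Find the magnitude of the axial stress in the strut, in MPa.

Free thermal expansion: δ_free = αΔT L = 17.4×10⁻⁶ × 66 × 1050 = 1.206 mm.
With a force P in the spring, the elastic change of the strut is PL/(AE) and that of the spring is P/k; compatibility requires their sum to equal δ_free.
So P = δ_free / [L/(AE) + 1/k] = 1.206 / [ 1050/(270×112×10³) + 1/(41×10³) ].
P = 1.206 / 5.911×10⁻⁵ = 20400 N.
σ = P/A = 20400/270 = 75.55 MPa.

σ ≈ 75.6 MPa (compressive)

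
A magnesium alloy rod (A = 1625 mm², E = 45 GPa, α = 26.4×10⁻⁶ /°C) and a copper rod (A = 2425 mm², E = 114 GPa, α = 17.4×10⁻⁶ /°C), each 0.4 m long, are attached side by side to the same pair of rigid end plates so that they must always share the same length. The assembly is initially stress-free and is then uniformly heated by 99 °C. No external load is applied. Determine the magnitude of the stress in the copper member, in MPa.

σ ≈ 21.2 MPa (tensile)

The magnesium alloy has the larger α, so on heating it would change length more than the copper if both were free. The rigid plates force a common final length, so the magnesium alloy is put into compression and the copper into tension, with equal and opposite forces P (no external load).
Setting the final lengths equal and cancelling L: (α₁ − α₂)ΔT = P/(A₁E₁) + P/(A₂E₂).
|α₁ − α₂|·ΔT = 9×10⁻⁶ × 99 = 0.000891.
1/(A₁E₁) + 1/(A₂E₂) = 1/(1625×45×10³) + 1/(2425×114×10³) = 1.729×10⁻⁸ N⁻¹.
So P = 0.000891 / 1.729×10⁻⁸ = 51.53 kN.
σ_{copper} = P/A₂ = 51530/2425 = 21.25 MPa, tensile.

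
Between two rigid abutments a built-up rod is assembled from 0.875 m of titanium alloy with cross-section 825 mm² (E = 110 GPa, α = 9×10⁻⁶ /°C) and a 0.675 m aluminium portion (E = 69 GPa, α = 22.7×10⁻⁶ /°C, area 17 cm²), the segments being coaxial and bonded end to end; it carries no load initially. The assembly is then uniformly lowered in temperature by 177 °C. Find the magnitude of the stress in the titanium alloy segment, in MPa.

Free thermal contraction of the whole bar: Σ αᵢΔT Lᵢ = 9×10⁻⁶×177×875 + 22.7×10⁻⁶×177×675 = 4.106 mm.
The rigid supports impose zero overall length change; the single axial force P common to all segments must satisfy P Σ Lᵢ/(AᵢEᵢ) = δ_free.
The series flexibility is Σ Lᵢ/(AᵢEᵢ) = 875/(825×110×10³) + 675/(1700×69×10³) = 1.54×10⁻⁵ mm/N.
P = 4.106 / 1.54×10⁻⁵ = 266700 N = 266.7 kN, tensile.
σ_{titanium alloy} = P / A = 266700 / 825 = 323.3 MPa.

σ ≈ 323 MPa (tensile)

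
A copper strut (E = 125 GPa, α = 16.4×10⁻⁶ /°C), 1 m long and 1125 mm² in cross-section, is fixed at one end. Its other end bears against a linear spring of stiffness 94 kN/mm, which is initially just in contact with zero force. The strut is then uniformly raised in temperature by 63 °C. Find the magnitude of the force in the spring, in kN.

P ≈ 58.2 kN

If the spring were absent the strut would lengthen by αΔT L = 16.4×10⁻⁶ × 63 × 1000 = 1.033 mm.
With a force P in the spring, the elastic change of the strut is PL/(AE) and that of the spring is P/k; compatibility requires their sum to equal δ_free.
So P = δ_free / [L/(AE) + 1/k] = 1.033 / [ 1000/(1125×125×10³) + 1/(94×10³) ].
P = 1.033 / 1.775×10⁻⁵ = 58210 N.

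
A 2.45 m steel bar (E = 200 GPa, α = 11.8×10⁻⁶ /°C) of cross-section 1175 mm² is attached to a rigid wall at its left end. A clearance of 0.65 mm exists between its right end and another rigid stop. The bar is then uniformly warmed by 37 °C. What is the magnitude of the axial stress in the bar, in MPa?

Free thermal elongation = αΔT L = 11.8×10⁻⁶ × 37 × 2450 = 1.07 mm.
The gap closes (δ_free > 0.65 mm) and the wall then resists a further 1.07 − 0.65 = 0.4197 mm of expansion.
Compatibility: PL/(AE) = 0.4197 mm, so σ = P/A = E × (0.4197/2450) = 34.26 MPa.

σ ≈ 34.3 MPa (compressive)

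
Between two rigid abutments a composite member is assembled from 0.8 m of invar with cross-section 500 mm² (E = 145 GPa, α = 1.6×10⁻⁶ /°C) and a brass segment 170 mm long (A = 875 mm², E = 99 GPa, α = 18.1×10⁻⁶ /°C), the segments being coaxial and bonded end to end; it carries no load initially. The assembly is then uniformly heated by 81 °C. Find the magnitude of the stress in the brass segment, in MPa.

σ ≈ 31 MPa (compressive)

If the supports were absent, the total length change would be Σ αᵢΔT Lᵢ = 1.6×10⁻⁶×81×800 + 18.1×10⁻⁶×81×170 = 0.3529 mm.
The rigid supports impose zero overall length change; the single axial force P common to all segments must satisfy P Σ Lᵢ/(AᵢEᵢ) = δ_free.
The series flexibility is Σ Lᵢ/(AᵢEᵢ) = 800/(500×145×10³) + 170/(875×99×10³) = 1.3×10⁻⁵ mm/N.
P = 0.3529 / 1.3×10⁻⁵ = 27150 N = 27.15 kN, compressive.
σ_{brass} = P / A = 27150 / 875 = 31.03 MPa.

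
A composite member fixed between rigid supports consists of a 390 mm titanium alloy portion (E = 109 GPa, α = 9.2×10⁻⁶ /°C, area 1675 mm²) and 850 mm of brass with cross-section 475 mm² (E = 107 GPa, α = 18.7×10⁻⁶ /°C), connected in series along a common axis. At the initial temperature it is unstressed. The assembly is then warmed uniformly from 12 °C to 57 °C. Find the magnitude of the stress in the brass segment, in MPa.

With the walls removed the bar would change length by δ_free = Σ αᵢΔT Lᵢ = 9.2×10⁻⁶×45×390 + 18.7×10⁻⁶×45×850 = 0.8767 mm.
Since the ends are fixed, an axial force P builds up, equal in every segment, with P · Σ Lᵢ/(AᵢEᵢ) = δ_free.
The series flexibility is Σ Lᵢ/(AᵢEᵢ) = 390/(1675×109×10³) + 850/(475×107×10³) = 1.886×10⁻⁵ mm/N.
P = 0.8767 / 1.886×10⁻⁵ = 46490 N = 46.49 kN, compressive.
σ_{brass} = P / A = 46490 / 475 = 97.87 MPa.

σ ≈ 97.9 MPa (compressive)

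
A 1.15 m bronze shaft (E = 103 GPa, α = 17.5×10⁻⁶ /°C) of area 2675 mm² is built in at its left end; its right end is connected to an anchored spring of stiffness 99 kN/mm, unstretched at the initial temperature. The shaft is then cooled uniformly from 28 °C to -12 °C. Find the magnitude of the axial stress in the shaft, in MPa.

Free thermal contraction: δ_free = αΔT L = 17.5×10⁻⁶ × 40 × 1150 = 0.805 mm.
Let P be the tensile force in the spring. The shaft extends elastically by PL/(AE) and the spring stretches by P/k; together these equal δ_free.
P [ L/(AE) + 1/k ] = δ_free → P [ 1150/(2675×103×10³) + 1/(99×10³) ] = 0.805.
P = 0.805 / 1.427×10⁻⁵ = 56390 N.
σ = P/A = 56390/2675 = 21.08 MPa.

σ ≈ 21.1 MPa (tensile)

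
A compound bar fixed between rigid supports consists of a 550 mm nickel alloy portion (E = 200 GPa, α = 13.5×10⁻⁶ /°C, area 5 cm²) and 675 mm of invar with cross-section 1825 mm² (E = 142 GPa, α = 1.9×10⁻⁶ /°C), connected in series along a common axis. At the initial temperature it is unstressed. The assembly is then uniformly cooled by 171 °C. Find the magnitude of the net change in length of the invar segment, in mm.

Free thermal contraction of the whole bar: Σ αᵢΔT Lᵢ = 13.5×10⁻⁶×171×550 + 1.9×10⁻⁶×171×675 = 1.489 mm.
The walls prevent any net length change, so an axial force P (same in every segment) develops. Compatibility: P · Σ Lᵢ/(AᵢEᵢ) = δ_free.
Σ Lᵢ/(AᵢEᵢ) = 550/(500×200×10³) + 675/(1825×142×10³) = 8.105×10⁻⁶ mm/N.
P = 1.489 / 8.105×10⁻⁶ = 183700 N = 183.7 kN, tensile.
For the invar segment, free thermal change = 1.9×10⁻⁶×171×675 = 0.2193 mm and elastic change from P = 183700×675/(1825×142×10³) = 0.4785 mm; these oppose, so the net change is 0.259 mm (segment lengthens).

|ΔL| ≈ 0.259 mm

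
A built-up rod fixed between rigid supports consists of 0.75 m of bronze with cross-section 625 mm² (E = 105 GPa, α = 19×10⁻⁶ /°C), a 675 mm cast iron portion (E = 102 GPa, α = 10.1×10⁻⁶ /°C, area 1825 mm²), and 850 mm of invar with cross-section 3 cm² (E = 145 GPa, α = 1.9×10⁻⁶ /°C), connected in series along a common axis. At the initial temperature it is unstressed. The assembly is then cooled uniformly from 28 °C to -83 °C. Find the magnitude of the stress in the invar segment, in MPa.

Free thermal contraction of the whole bar: Σ αᵢΔT Lᵢ = 19×10⁻⁶×111×750 + 10.1×10⁻⁶×111×675 + 1.9×10⁻⁶×111×850 = 2.518 mm.
The walls prevent any net length change, so an axial force P (same in every segment) develops. Compatibility: P · Σ Lᵢ/(AᵢEᵢ) = δ_free.
Σ Lᵢ/(AᵢEᵢ) = 750/(625×105×10³) + 675/(1825×102×10³) + 850/(300×145×10³) = 3.459×10⁻⁵ mm/N.
Hence P = δ_free / Σ(L/AE) = 2.518/3.459×10⁻⁵ = 72.78 kN (tensile).
σ_{invar} = P / A = 72780 / 300 = 242.6 MPa.

σ ≈ 243 MPa (tensile)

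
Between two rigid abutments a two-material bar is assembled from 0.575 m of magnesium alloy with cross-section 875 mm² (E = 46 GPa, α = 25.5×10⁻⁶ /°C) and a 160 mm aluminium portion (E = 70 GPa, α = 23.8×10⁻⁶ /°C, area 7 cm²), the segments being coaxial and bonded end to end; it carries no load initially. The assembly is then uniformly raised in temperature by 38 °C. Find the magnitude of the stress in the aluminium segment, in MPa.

If the supports were absent, the total length change would be Σ αᵢΔT Lᵢ = 25.5×10⁻⁶×38×575 + 23.8×10⁻⁶×38×160 = 0.7019 mm.
The rigid supports impose zero overall length change; the single axial force P common to all segments must satisfy P Σ Lᵢ/(AᵢEᵢ) = δ_free.
The series flexibility is Σ Lᵢ/(AᵢEᵢ) = 575/(875×46×10³) + 160/(700×70×10³) = 1.755×10⁻⁵ mm/N.
So P = 0.7019 / 1.755×10⁻⁵ = 39.99 kN, compressive.
σ_{aluminium} = P / A = 39990 / 700 = 57.13 MPa.

σ ≈ 57.1 MPa (compressive)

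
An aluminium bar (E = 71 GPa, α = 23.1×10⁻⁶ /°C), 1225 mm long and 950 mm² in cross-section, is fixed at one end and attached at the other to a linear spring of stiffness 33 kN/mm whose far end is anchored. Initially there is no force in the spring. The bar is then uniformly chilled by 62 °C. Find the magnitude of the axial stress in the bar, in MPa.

σ ≈ 38.1 MPa (tensile)

Free thermal contraction: δ_free = αΔT L = 23.1×10⁻⁶ × 62 × 1225 = 1.754 mm.
With a force P in the spring, the elastic change of the bar is PL/(AE) and that of the spring is P/k; compatibility requires their sum to equal δ_free.
So P = δ_free / [L/(AE) + 1/k] = 1.754 / [ 1225/(950×71×10³) + 1/(33×10³) ].
P = 1.754 / 4.846×10⁻⁵ = 36200 N.
σ = P/A = 36200/950 = 38.11 MPa.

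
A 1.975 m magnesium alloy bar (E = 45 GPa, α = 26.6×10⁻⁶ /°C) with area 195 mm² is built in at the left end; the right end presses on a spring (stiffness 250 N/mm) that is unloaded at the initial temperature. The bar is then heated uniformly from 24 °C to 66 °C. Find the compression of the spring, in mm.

δ ≈ 2.09 mm

If the spring were absent the bar would lengthen by αΔT L = 26.6×10⁻⁶ × 42 × 1975 = 2.206 mm.
With a force P in the spring, the elastic change of the bar is PL/(AE) and that of the spring is P/k; compatibility requires their sum to equal δ_free.
So P = δ_free / [L/(AE) + 1/k] = 2.206 / [ 1975/(195×45×10³) + 1/(250) ].
P = 2.206 / 0.004225 = 522.2 N.
Spring compression = P/k = 522.2/(250) = 2.089 mm.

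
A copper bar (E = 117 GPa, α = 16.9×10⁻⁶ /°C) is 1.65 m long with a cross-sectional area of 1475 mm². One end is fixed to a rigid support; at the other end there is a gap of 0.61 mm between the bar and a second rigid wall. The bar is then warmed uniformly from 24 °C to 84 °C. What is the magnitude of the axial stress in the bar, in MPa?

σ ≈ 75.4 MPa (compressive)

Unrestrained expansion: δ_free = αΔT L = 16.9×10⁻⁶ × 60 × 1650 = 1.673 mm.
After closing the 0.61 mm clearance, 1.673 − 0.61 = 1.063 mm of expansion remains to be suppressed by the wall.
So σ = E(δ_free − g)/L = 117×10³ × 1.063/1650 = 75.38 MPa.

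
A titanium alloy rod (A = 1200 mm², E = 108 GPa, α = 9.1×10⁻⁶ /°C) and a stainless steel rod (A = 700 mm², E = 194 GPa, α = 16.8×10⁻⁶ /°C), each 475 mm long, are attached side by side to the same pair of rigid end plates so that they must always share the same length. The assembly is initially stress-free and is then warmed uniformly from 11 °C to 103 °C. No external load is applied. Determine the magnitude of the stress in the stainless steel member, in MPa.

σ ≈ 67.1 MPa (compressive)

Equilibrium of a rigid end plate with no external load gives equal and opposite internal forces ±P in the two members. Since α_{stainless steel} > α_{titanium alloy}, heating drives the stainless steel into compression and the titanium alloy into tension.
Compatibility of the two members (thermal + elastic change equal): (α₁ − α₂)ΔT = P·[1/(A₁E₁) + 1/(A₂E₂)].
|α₁ − α₂|·ΔT = 7.7×10⁻⁶ × 92 = 0.0007084.
1/(A₁E₁) + 1/(A₂E₂) = 1/(1200×108×10³) + 1/(700×194×10³) = 1.508×10⁻⁸ N⁻¹.
P = 0.0007084 / 1.508×10⁻⁸ = 46980 N = 46.98 kN.
σ_{stainless steel} = P/A₂ = 46980/700 = 67.11 MPa, compressive.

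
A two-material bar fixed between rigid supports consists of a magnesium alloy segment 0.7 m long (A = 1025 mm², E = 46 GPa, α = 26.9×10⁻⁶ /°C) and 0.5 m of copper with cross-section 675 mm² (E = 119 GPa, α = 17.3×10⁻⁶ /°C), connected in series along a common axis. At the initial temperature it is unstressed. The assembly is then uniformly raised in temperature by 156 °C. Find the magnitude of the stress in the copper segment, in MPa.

σ ≈ 301 MPa (compressive)

Free thermal expansion of the whole bar: Σ αᵢΔT Lᵢ = 26.9×10⁻⁶×156×700 + 17.3×10⁻⁶×156×500 = 4.287 mm.
The rigid supports impose zero overall length change; the single axial force P common to all segments must satisfy P Σ Lᵢ/(AᵢEᵢ) = δ_free.
The series flexibility is Σ Lᵢ/(AᵢEᵢ) = 700/(1025×46×10³) + 500/(675×119×10³) = 2.107×10⁻⁵ mm/N.
Hence P = δ_free / Σ(L/AE) = 4.287/2.107×10⁻⁵ = 203.4 kN (compressive).
σ_{copper} = P / A = 203400 / 675 = 301.4 MPa.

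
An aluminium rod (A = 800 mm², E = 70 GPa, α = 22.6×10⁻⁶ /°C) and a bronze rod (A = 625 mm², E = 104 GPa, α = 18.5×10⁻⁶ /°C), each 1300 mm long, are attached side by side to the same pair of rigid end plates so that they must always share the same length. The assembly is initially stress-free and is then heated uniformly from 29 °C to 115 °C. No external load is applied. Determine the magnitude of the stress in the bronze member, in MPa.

The aluminium has the larger α, so on heating it would change length more than the bronze if both were free. The rigid plates force a common final length, so the aluminium is put into compression and the bronze into tension, with equal and opposite forces P (no external load).
Compatibility of the two members (thermal + elastic change equal): (α₁ − α₂)ΔT = P·[1/(A₁E₁) + 1/(A₂E₂)].
|α₁ − α₂|·ΔT = 4.1×10⁻⁶ × 86 = 0.0003526.
1/(A₁E₁) + 1/(A₂E₂) = 1/(800×70×10³) + 1/(625×104×10³) = 3.324×10⁻⁸ N⁻¹.
So P = 0.0003526 / 3.324×10⁻⁸ = 10.61 kN.
σ_{bronze} = P/A₂ = 10610/625 = 16.97 MPa, tensile.

σ ≈ 17 MPa (tensile)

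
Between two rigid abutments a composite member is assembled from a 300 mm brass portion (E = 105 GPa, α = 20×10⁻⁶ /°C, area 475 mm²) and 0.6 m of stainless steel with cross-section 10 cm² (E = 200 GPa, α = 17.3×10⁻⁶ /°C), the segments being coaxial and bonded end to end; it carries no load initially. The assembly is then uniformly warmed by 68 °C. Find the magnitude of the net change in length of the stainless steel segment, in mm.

|ΔL| ≈ 0.335 mm

With the walls removed the bar would change length by δ_free = Σ αᵢΔT Lᵢ = 20×10⁻⁶×68×300 + 17.3×10⁻⁶×68×600 = 1.114 mm.
The walls prevent any net length change, so an axial force P (same in every segment) develops. Compatibility: P · Σ Lᵢ/(AᵢEᵢ) = δ_free.
The series flexibility is Σ Lᵢ/(AᵢEᵢ) = 300/(475×105×10³) + 600/(1000×200×10³) = 9.015×10⁻⁶ mm/N.
P = 1.114 / 9.015×10⁻⁶ = 123600 N = 123.6 kN, compressive.
For the stainless steel segment, free thermal change = 17.3×10⁻⁶×68×600 = 0.7058 mm and elastic change from P = 123600×600/(1000×200×10³) = 0.3707 mm; these oppose, so the net change is 0.335 mm (segment lengthens).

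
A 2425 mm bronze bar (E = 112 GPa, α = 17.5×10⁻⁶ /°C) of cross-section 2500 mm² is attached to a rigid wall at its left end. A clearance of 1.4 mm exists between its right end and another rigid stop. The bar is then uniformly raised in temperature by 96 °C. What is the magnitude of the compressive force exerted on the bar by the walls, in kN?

Unrestrained expansion: δ_free = αΔT L = 17.5×10⁻⁶ × 96 × 2425 = 4.074 mm.
After closing the 1.4 mm clearance, 4.074 − 1.4 = 2.674 mm of expansion remains to be suppressed by the wall.
Compatibility: PL/(AE) = 2.674 mm, so σ = P/A = E × (2.674/2425) = 123.5 MPa.
P = σA = 123.5 × 2500 = 308.8 kN.

P ≈ 309 kN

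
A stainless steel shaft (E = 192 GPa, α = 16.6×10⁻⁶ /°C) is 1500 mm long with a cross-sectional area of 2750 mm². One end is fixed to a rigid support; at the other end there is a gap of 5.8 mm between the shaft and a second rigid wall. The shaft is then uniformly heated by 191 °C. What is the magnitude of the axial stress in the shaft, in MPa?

σ ≈ 0 MPa

Unrestrained expansion: δ_free = αΔT L = 16.6×10⁻⁶ × 191 × 1500 = 4.756 mm.
Since δ_free = 4.76 mm is less than the 5.8 mm gap, the shaft never touches the wall. No axial force develops.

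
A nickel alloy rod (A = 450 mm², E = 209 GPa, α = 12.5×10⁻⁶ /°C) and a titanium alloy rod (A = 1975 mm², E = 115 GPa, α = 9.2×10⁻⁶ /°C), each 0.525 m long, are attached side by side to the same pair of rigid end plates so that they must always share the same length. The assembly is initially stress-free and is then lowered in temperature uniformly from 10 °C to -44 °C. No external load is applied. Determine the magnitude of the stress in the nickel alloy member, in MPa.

σ ≈ 26.3 MPa (tensile)

Equilibrium of a rigid end plate with no external load gives equal and opposite internal forces ±P in the two members. Since α_{nickel alloy} > α_{titanium alloy}, cooling drives the nickel alloy into tension and the titanium alloy into compression.
Compatibility of the two members (thermal + elastic change equal): (α₁ − α₂)ΔT = P·[1/(A₁E₁) + 1/(A₂E₂)].
|α₁ − α₂|·ΔT = 3.3×10⁻⁶ × 54 = 0.0001782.
1/(A₁E₁) + 1/(A₂E₂) = 1/(450×209×10³) + 1/(1975×115×10³) = 1.504×10⁻⁸ N⁻¹.
P = 0.0001782 / 1.504×10⁻⁸ = 11850 N = 11.85 kN.
σ_{nickel alloy} = P/A₁ = 11850/450 = 26.34 MPa, tensile.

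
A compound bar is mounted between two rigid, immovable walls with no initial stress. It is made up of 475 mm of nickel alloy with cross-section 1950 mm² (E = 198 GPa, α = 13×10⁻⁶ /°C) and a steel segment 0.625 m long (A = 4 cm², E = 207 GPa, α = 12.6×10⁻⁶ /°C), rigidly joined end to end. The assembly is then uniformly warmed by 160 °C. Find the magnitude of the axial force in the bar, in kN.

P ≈ 256 kN (compressive)

Free thermal expansion of the whole bar: Σ αᵢΔT Lᵢ = 13×10⁻⁶×160×475 + 12.6×10⁻⁶×160×625 = 2.248 mm.
Since the ends are fixed, an axial force P builds up, equal in every segment, with P · Σ Lᵢ/(AᵢEᵢ) = δ_free.
The series flexibility is Σ Lᵢ/(AᵢEᵢ) = 475/(1950×198×10³) + 625/(400×207×10³) = 8.779×10⁻⁶ mm/N.
P = 2.248 / 8.779×10⁻⁶ = 256100 N = 256.1 kN, compressive.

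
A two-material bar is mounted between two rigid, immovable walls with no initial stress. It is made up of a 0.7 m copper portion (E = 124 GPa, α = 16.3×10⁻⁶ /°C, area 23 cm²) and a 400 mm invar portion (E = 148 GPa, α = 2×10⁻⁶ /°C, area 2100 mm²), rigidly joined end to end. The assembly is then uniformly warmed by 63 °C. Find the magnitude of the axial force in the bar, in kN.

P ≈ 206 kN (compressive)

If the supports were absent, the total length change would be Σ αᵢΔT Lᵢ = 16.3×10⁻⁶×63×700 + 2×10⁻⁶×63×400 = 0.7692 mm.
The walls prevent any net length change, so an axial force P (same in every segment) develops. Compatibility: P · Σ Lᵢ/(AᵢEᵢ) = δ_free.
Σ Lᵢ/(AᵢEᵢ) = 700/(2300×124×10³) + 400/(2100×148×10³) = 3.741×10⁻⁶ mm/N.
Hence P = δ_free / Σ(L/AE) = 0.7692/3.741×10⁻⁶ = 205.6 kN (compressive).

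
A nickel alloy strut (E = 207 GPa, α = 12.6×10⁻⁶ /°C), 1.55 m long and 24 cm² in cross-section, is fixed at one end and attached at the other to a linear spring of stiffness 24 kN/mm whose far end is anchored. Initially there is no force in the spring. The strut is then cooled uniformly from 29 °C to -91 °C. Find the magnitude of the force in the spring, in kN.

Free thermal contraction: δ_free = αΔT L = 12.6×10⁻⁶ × 120 × 1550 = 2.344 mm.
With a force P in the spring, the elastic change of the strut is PL/(AE) and that of the spring is P/k; compatibility requires their sum to equal δ_free.
P [ L/(AE) + 1/k ] = δ_free → P [ 1550/(2400×207×10³) + 1/(24×10³) ] = 2.344.
P = 2.344 / 4.479×10⁻⁵ = 52330 N.

P ≈ 52.3 kN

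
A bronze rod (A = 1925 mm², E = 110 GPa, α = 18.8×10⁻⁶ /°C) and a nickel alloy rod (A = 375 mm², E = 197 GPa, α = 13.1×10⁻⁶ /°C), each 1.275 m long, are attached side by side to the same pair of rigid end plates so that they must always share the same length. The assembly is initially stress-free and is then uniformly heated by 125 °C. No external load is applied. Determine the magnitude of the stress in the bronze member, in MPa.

σ ≈ 20.3 MPa (compressive)

Equilibrium of a rigid end plate with no external load gives equal and opposite internal forces ±P in the two members. Since α_{bronze} > α_{nickel alloy}, heating drives the bronze into compression and the nickel alloy into tension.
Equating the net (thermal + elastic) strains gives |α₁ − α₂|·ΔT = P·[1/(A₁E₁) + 1/(A₂E₂)].
|α₁ − α₂|·ΔT = 5.7×10⁻⁶ × 125 = 0.0007125.
1/(A₁E₁) + 1/(A₂E₂) = 1/(1925×110×10³) + 1/(375×197×10³) = 1.826×10⁻⁸ N⁻¹.
So P = 0.0007125 / 1.826×10⁻⁸ = 39.02 kN.
σ_{bronze} = P/A₁ = 39020/1925 = 20.27 MPa, compressive.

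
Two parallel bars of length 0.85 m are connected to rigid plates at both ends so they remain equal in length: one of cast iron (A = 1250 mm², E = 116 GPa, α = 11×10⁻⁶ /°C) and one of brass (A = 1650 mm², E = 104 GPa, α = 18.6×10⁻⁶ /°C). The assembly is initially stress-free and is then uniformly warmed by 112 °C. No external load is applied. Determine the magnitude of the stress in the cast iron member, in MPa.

σ ≈ 53.5 MPa (tensile)

Equilibrium of a rigid end plate with no external load gives equal and opposite internal forces ±P in the two members. Since α_{brass} > α_{cast iron}, heating drives the brass into compression and the cast iron into tension.
Compatibility of the two members (thermal + elastic change equal): (α₁ − α₂)ΔT = P·[1/(A₁E₁) + 1/(A₂E₂)].
|α₁ − α₂|·ΔT = 7.6×10⁻⁶ × 112 = 0.0008512.
1/(A₁E₁) + 1/(A₂E₂) = 1/(1250×116×10³) + 1/(1650×104×10³) = 1.272×10⁻⁸ N⁻¹.
P = 0.0008512 / 1.272×10⁻⁸ = 66900 N = 66.9 kN.
σ_{cast iron} = P/A₁ = 66900/1250 = 53.52 MPa, tensile.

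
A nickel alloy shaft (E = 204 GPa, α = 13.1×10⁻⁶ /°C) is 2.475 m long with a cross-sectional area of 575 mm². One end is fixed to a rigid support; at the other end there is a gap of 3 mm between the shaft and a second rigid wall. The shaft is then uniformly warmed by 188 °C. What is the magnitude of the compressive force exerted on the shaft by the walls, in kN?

P ≈ 147 kN

Free thermal elongation = αΔT L = 13.1×10⁻⁶ × 188 × 2475 = 6.095 mm.
The gap closes (δ_free > 3 mm) and the wall then resists a further 6.095 − 3 = 3.095 mm of expansion.
So σ = E(δ_free − g)/L = 204×10³ × 3.095/2475 = 255.1 MPa.
Force on the wall = σA = 255.1 × 575 mm² = 146.7 kN.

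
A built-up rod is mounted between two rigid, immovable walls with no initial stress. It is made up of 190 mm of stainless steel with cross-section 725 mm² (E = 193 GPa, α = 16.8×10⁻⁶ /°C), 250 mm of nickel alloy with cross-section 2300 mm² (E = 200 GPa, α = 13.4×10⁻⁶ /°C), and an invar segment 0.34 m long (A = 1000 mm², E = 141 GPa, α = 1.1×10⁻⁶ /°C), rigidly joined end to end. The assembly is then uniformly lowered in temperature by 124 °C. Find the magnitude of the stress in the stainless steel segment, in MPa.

σ ≈ 274 MPa (tensile)

If the supports were absent, the total length change would be Σ αᵢΔT Lᵢ = 16.8×10⁻⁶×124×190 + 13.4×10⁻⁶×124×250 + 1.1×10⁻⁶×124×340 = 0.8576 mm.
The walls prevent any net length change, so an axial force P (same in every segment) develops. Compatibility: P · Σ Lᵢ/(AᵢEᵢ) = δ_free.
Σ Lᵢ/(AᵢEᵢ) = 190/(725×193×10³) + 250/(2300×200×10³) + 340/(1000×141×10³) = 4.313×10⁻⁶ mm/N.
P = 0.8576 / 4.313×10⁻⁶ = 198900 N = 198.9 kN, tensile.
σ_{stainless steel} = P / A = 198900 / 725 = 274.3 MPa.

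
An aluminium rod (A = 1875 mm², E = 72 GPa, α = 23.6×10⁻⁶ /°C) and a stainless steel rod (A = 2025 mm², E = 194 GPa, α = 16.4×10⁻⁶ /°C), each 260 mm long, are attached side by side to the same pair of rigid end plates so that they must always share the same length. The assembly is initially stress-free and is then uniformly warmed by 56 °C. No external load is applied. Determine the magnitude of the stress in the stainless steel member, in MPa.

σ ≈ 20 MPa (tensile)

Both members must finish at the same length. With the larger α, the aluminium tends to over-expand; the plates restrain it, putting the aluminium in compression and the stainless steel in tension. With no external load the two internal forces are equal and opposite, magnitude P.
Compatibility of the two members (thermal + elastic change equal): (α₁ − α₂)ΔT = P·[1/(A₁E₁) + 1/(A₂E₂)].
|α₁ − α₂|·ΔT = 7.2×10⁻⁶ × 56 = 0.0004032.
1/(A₁E₁) + 1/(A₂E₂) = 1/(1875×72×10³) + 1/(2025×194×10³) = 9.953×10⁻⁹ N⁻¹.
So P = 0.0004032 / 9.953×10⁻⁹ = 40.51 kN.
σ_{stainless steel} = P/A₂ = 40510/2025 = 20.01 MPa, tensile.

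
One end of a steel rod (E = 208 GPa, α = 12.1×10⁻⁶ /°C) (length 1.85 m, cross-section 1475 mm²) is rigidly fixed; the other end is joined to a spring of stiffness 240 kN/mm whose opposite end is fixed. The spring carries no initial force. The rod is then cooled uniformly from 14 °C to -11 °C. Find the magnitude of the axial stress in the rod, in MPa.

Free thermal contraction: δ_free = αΔT L = 12.1×10⁻⁶ × 25 × 1850 = 0.5596 mm.
With a force P in the spring, the elastic change of the rod is PL/(AE) and that of the spring is P/k; compatibility requires their sum to equal δ_free.
So P = δ_free / [L/(AE) + 1/k] = 0.5596 / [ 1850/(1475×208×10³) + 1/(240×10³) ].
P = 0.5596 / 1.02×10⁻⁵ = 54880 N.
σ = P/A = 54880/1475 = 37.21 MPa.

σ ≈ 37.2 MPa (tensile)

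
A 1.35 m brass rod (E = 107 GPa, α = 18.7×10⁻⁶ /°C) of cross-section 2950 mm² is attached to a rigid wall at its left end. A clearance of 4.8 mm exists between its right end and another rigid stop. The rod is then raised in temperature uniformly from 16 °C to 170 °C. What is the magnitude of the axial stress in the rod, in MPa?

σ ≈ 0 MPa

Free thermal elongation = αΔT L = 18.7×10⁻⁶ × 154 × 1350 = 3.888 mm.
This is smaller than the 4.8 mm clearance, so the rod expands freely without reaching the stop — the stress is zero.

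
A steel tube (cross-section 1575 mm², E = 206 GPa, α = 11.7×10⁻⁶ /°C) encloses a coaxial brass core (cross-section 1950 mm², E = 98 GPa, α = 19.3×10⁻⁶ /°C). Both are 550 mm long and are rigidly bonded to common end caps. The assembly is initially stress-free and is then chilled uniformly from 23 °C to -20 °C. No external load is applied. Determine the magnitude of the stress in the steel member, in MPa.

Equilibrium of a rigid end plate with no external load gives equal and opposite internal forces ±P in the two members. Since α_{brass} > α_{steel}, cooling drives the brass into tension and the steel into compression.
Compatibility of the two members (thermal + elastic change equal): (α₁ − α₂)ΔT = P·[1/(A₁E₁) + 1/(A₂E₂)].
|α₁ − α₂|·ΔT = 7.6×10⁻⁶ × 43 = 0.0003268.
1/(A₁E₁) + 1/(A₂E₂) = 1/(1575×206×10³) + 1/(1950×98×10³) = 8.315×10⁻⁹ N⁻¹.
So P = 0.0003268 / 8.315×10⁻⁹ = 39.3 kN.
σ_{steel} = P/A₁ = 39300/1575 = 24.95 MPa, compressive.

σ ≈ 25 MPa (compressive)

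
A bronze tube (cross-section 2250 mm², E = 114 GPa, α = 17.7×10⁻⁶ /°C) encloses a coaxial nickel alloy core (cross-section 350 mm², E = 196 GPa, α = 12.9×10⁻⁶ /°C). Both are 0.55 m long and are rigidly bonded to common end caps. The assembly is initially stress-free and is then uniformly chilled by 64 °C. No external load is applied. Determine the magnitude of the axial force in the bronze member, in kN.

P ≈ 16.6 kN (tensile in the bronze)

Equilibrium of a rigid end plate with no external load gives equal and opposite internal forces ±P in the two members. Since α_{bronze} > α_{nickel alloy}, cooling drives the bronze into tension and the nickel alloy into compression.
Setting the final lengths equal and cancelling L: (α₁ − α₂)ΔT = P/(A₁E₁) + P/(A₂E₂).
|α₁ − α₂|·ΔT = 4.8×10⁻⁶ × 64 = 0.0003072.
1/(A₁E₁) + 1/(A₂E₂) = 1/(2250×114×10³) + 1/(350×196×10³) = 1.848×10⁻⁸ N⁻¹.
P = 0.0003072 / 1.848×10⁻⁸ = 16630 N = 16.63 kN.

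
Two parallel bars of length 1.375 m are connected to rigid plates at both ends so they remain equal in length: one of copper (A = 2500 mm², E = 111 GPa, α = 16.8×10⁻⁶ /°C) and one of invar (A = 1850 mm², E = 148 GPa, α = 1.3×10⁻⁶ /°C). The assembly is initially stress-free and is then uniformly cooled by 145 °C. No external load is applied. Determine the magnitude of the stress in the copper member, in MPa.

σ ≈ 124 MPa (tensile)

The copper has the larger α, so on cooling it would change length more than the invar if both were free. The rigid plates force a common final length, so the copper is put into tension and the invar into compression, with equal and opposite forces P (no external load).
Setting the final lengths equal and cancelling L: (α₁ − α₂)ΔT = P/(A₁E₁) + P/(A₂E₂).
|α₁ − α₂|·ΔT = 15.5×10⁻⁶ × 145 = 0.002247.
1/(A₁E₁) + 1/(A₂E₂) = 1/(2500×111×10³) + 1/(1850×148×10³) = 7.256×10⁻⁹ N⁻¹.
So P = 0.002247 / 7.256×10⁻⁹ = 309.7 kN.
σ_{copper} = P/A₁ = 309700/2500 = 123.9 MPa, tensile.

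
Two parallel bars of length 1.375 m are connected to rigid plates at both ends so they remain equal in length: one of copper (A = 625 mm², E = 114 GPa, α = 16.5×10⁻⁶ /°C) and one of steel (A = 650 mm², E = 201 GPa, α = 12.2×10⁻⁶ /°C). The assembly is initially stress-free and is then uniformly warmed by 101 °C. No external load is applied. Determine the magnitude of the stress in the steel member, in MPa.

σ ≈ 30.8 MPa (tensile)

The copper has the larger α, so on heating it would change length more than the steel if both were free. The rigid plates force a common final length, so the copper is put into compression and the steel into tension, with equal and opposite forces P (no external load).
Compatibility of the two members (thermal + elastic change equal): (α₁ − α₂)ΔT = P·[1/(A₁E₁) + 1/(A₂E₂)].
|α₁ − α₂|·ΔT = 4.3×10⁻⁶ × 101 = 0.0004343.
1/(A₁E₁) + 1/(A₂E₂) = 1/(625×114×10³) + 1/(650×201×10³) = 2.169×10⁻⁸ N⁻¹.
P = 0.0004343 / 2.169×10⁻⁸ = 20020 N = 20.02 kN.
σ_{steel} = P/A₂ = 20020/650 = 30.81 MPa, tensile.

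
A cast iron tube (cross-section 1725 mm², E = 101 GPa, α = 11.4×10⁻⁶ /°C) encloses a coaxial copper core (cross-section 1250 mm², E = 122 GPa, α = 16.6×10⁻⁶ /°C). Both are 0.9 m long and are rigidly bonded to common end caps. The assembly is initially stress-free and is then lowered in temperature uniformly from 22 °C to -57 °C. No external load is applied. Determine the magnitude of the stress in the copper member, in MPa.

σ ≈ 26.7 MPa (tensile)

Equilibrium of a rigid end plate with no external load gives equal and opposite internal forces ±P in the two members. Since α_{copper} > α_{cast iron}, cooling drives the copper into tension and the cast iron into compression.
Compatibility of the two members (thermal + elastic change equal): (α₁ − α₂)ΔT = P·[1/(A₁E₁) + 1/(A₂E₂)].
|α₁ − α₂|·ΔT = 5.2×10⁻⁶ × 79 = 0.0004108.
1/(A₁E₁) + 1/(A₂E₂) = 1/(1725×101×10³) + 1/(1250×122×10³) = 1.23×10⁻⁸ N⁻¹.
P = 0.0004108 / 1.23×10⁻⁸ = 33410 N = 33.41 kN.
σ_{copper} = P/A₂ = 33410/1250 = 26.73 MPa, tensile.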